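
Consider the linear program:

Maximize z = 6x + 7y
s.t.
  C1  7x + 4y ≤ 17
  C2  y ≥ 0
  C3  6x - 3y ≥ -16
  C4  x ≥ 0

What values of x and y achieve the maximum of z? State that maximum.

x = 0, y = 17/4, maximum z = 119/4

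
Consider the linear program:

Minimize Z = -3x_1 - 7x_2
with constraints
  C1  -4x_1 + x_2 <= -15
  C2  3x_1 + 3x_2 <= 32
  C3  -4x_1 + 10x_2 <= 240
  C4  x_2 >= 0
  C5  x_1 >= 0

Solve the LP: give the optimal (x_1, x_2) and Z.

x_1 = 77/15, x_2 = 83/15, minimum Z = -812/15

Extreme points and Z = -3x_1 - 7x_2:
  (77/15, 83/15) → Z = -812/15
  (15/4, 0) → Z = -45/4
  (32/3, 0) → Z = -32

At the optimal vertex, -4x_1 + x_2 = -15 and 3x_1 + 3x_2 = 32.
Solving simultaneously gives x_1 = 77/15, x_2 = 83/15.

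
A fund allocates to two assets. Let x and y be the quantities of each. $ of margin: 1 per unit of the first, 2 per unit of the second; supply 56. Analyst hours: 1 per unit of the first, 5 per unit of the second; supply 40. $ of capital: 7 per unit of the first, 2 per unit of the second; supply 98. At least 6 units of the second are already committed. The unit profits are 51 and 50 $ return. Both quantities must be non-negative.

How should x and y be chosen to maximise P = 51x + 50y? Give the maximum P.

x = 10, y = 6, maximum P = 810

Feasible corners and P = 51x + 50y:
  (0, 8) → P = 400
  (0, 6) → P = 300
  (10, 6) → P = 810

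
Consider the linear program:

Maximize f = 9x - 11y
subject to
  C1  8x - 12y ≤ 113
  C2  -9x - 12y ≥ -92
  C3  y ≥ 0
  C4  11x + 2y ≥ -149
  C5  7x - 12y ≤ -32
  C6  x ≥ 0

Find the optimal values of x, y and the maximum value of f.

The binding constraints are -9x - 12y = -92 and 7x - 12y = -32.
Solving simultaneously gives x = 15/4, y = 233/48.

x = 15/4, y = 233/48, maximum f = -943/48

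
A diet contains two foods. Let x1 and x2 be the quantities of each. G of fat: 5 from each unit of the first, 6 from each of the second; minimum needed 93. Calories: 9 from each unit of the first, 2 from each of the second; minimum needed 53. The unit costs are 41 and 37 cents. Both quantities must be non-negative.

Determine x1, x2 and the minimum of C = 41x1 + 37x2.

Corner points and C = 41x1 + 37x2:
  (0, 53/2) → C = 1961/2
  (93/5, 0) → C = 3813/5
  (3, 13) → C = 604
The feasible region is unbounded (it extends along (0, 1), (1, 0)), but C strictly increases along every unbounded feasible direction, so there is no improving ray and the minimum is attained at a vertex.

x1 = 3, x2 = 13, minimum C = 604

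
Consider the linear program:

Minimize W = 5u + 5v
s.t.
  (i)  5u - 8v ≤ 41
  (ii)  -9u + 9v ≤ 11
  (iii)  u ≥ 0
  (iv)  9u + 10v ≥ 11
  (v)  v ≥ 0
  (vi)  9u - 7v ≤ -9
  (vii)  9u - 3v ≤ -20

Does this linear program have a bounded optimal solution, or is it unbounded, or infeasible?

The boundaries u = 0 and 9u - 3v = -20 meet at (0, 20/3), but that point violates -9u + 9v ≤ 11. Every candidate vertex is excluded by some other constraint, so the feasible region is empty.

infeasible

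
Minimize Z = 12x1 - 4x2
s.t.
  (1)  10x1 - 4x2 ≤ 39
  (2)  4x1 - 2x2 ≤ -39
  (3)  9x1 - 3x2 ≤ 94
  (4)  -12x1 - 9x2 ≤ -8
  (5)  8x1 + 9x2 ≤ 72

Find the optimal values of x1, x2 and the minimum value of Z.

Corner points and Z = 12x1 - 4x2:
  (-67/12, 25/3) → Z = -301/3
  (-207/52, 150/13) → Z = -1221/13
  (-16, 200/9) → Z = -2528/9

x1 = -16, x2 = 200/9, minimum Z = -2528/9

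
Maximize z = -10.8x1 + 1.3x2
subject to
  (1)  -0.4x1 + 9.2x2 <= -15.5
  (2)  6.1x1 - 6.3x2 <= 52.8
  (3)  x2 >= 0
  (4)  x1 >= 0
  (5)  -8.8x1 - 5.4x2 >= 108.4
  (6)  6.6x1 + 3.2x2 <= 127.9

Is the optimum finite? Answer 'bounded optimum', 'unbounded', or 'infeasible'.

infeasible

The boundaries -8.8x1 - 5.4x2 = 108.4 and 6.6x1 + 3.2x2 = 127.9 meet at (51877/374, -4184/17), but that point violates 6.1x1 - 6.3x2 ≤ 52.8. Every candidate vertex is excluded by some other constraint, so the feasible region is empty.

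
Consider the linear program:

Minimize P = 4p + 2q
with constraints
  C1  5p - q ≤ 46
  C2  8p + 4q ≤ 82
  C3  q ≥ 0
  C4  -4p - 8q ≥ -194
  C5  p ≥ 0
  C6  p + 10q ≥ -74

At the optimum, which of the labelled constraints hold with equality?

C3 and C5

Corner points and P = 4p + 2q:
  (19/2, 3/2) → P = 41
  (46/5, 0) → P = 184/5
  (0, 41/2) → P = 41
  (0, 0) → P = 0

The minimum is at (0, 0). Substituting into each constraint, equality holds for C3 and C5; the remaining constraints have slack.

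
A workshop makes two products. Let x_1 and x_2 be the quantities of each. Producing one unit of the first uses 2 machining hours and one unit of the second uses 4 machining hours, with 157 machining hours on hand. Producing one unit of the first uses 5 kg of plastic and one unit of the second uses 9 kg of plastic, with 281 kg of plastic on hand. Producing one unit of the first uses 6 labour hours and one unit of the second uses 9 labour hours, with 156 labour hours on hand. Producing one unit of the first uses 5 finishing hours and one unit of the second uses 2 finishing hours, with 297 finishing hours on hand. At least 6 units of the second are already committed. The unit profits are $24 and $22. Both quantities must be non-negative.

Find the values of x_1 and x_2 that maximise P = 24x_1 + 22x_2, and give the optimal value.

x_1 = 17, x_2 = 6, maximum P = 540

Extreme points and P = 24x_1 + 22x_2:
  (0, 52/3) → P = 1144/3
  (0, 6) → P = 132
  (17, 6) → P = 540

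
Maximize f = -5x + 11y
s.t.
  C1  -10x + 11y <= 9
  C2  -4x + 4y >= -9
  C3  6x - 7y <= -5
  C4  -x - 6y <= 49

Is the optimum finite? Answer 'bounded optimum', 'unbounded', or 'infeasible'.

Extreme points and f = -5x + 11y:
  (135/4, 63/2) → f = 711/4
  (-2, -1) → f = -1
  (83/4, 37/2) → f = 399/4
The feasible region has finitely many vertices and no improving ray; the maximum is 711/4 at (135/4, 63/2).

bounded optimum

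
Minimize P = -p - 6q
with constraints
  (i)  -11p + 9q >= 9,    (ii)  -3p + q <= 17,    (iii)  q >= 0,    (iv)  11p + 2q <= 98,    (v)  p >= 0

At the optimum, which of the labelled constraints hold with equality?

Feasible corners and P = -p - 6q:
  (864/121, 107/11) → P = -7926/121
  (0, 1) → P = -6
  (64/17, 481/17) → P = -2950/17
  (0, 17) → P = -102

The minimum is at (64/17, 481/17). Substituting into each constraint, equality holds for (ii) and (iv); the remaining constraints have slack.

(ii) and (iv)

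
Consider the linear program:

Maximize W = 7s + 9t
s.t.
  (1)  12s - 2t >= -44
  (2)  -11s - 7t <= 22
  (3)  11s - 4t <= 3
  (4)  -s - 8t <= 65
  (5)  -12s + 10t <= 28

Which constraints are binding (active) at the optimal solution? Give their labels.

Extreme points and W = 7s + 9t:
  (-67/121, -25/11) → W = -2944/121
  (-208/97, 22/97) → W = -1258/97
  (71/31, 172/31) → W = 2045/31

The maximum is at (71/31, 172/31). Substituting into each constraint, equality holds for (3) and (5); the remaining constraints have slack.

(3) and (5)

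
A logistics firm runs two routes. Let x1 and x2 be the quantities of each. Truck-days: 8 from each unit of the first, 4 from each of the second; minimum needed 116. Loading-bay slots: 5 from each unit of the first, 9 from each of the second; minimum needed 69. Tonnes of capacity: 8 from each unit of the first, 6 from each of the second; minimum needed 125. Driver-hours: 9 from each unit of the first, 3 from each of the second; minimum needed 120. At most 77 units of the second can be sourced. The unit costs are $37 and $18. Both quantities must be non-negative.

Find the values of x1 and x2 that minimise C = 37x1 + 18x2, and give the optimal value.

x1 = 11, x2 = 7, minimum C = 533

Feasible corners and C = 37x1 + 18x2:
  (0, 40) → C = 720
  (0, 77) → C = 1386
  (125/8, 0) → C = 4625/8
  (49/4, 9/2) → C = 2137/4
  (11, 7) → C = 533
The feasible region is unbounded (it extends along (1, 0)), but C strictly increases along every unbounded feasible direction, so there is no improving ray and the minimum is attained at a vertex.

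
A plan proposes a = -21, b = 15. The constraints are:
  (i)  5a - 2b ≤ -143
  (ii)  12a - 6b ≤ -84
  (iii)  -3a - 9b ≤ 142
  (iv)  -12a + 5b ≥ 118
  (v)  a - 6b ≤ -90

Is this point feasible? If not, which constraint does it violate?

not feasible — violates (i)

Constraint (i): 5a - 2b = -135, which is not ≤ -143. All other constraints are satisfied.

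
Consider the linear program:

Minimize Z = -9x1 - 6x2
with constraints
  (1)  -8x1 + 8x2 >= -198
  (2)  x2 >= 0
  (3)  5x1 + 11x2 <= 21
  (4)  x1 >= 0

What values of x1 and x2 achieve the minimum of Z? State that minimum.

Corner points and Z = -9x1 - 6x2:
  (21/5, 0) → Z = -189/5
  (0, 0) → Z = 0
  (0, 21/11) → Z = -126/11

At the optimal vertex, x2 = 0 and 5x1 + 11x2 = 21.
Solving simultaneously gives x1 = 21/5, x2 = 0.

x1 = 21/5, x2 = 0, minimum Z = -189/5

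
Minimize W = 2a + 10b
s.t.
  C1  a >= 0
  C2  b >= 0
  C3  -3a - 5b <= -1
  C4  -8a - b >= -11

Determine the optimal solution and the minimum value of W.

Corner points and W = 2a + 10b:
  (0, 1/5) → W = 2
  (0, 11) → W = 110
  (1/3, 0) → W = 2/3
  (11/8, 0) → W = 11/4

The binding constraints are b = 0 and -3a - 5b = -1.
Solving simultaneously gives a = 1/3, b = 0.

a = 1/3, b = 0, minimum W = 2/3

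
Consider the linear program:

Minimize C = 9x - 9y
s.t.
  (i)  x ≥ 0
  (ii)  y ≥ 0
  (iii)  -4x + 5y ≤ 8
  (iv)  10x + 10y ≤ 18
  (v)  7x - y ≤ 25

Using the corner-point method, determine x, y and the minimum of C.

Extreme points and C = 9x - 9y:
  (0, 0) → C = 0
  (0, 8/5) → C = -72/5
  (9/5, 0) → C = 81/5
  (1/9, 76/45) → C = -71/5

The optimum lies where x = 0 and -4x + 5y = 8.
Solving simultaneously gives x = 0, y = 8/5.

x = 0, y = 8/5, minimum C = -72/5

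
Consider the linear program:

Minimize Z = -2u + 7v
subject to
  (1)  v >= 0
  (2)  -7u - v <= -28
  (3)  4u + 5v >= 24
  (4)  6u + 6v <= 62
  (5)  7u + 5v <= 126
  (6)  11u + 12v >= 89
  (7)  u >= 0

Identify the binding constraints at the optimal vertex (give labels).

Feasible corners and Z = -2u + 7v:
  (31/3, 0) → Z = -62/3
  (89/11, 0) → Z = -178/11
  (53/18, 133/18) → Z = 275/6
  (247/73, 315/73) → Z = 1711/73

The minimum is at (31/3, 0). Substituting into each constraint, equality holds for (1) and (4); the remaining constraints have slack.

(1) and (4)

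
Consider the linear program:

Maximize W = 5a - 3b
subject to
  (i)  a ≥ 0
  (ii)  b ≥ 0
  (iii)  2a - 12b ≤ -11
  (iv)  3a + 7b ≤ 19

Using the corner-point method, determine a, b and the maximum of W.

a = 151/50, b = 71/50, maximum W = 271/25

Corner points and W = 5a - 3b:
  (0, 11/12) → W = -11/4
  (0, 19/7) → W = -57/7
  (151/50, 71/50) → W = 271/25

The binding constraints are 2a - 12b = -11 and 3a + 7b = 19.
Solving simultaneously gives a = 151/50, b = 71/50.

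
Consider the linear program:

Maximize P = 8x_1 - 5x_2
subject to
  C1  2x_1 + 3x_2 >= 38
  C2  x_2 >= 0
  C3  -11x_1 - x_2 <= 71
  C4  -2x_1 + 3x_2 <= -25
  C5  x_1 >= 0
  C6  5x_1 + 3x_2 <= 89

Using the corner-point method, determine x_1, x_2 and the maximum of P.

x_1 = 17, x_2 = 4/3, maximum P = 388/3

Feasible corners and P = 8x_1 - 5x_2:
  (63/4, 13/6) → P = 691/6
  (17, 4/3) → P = 388/3
  (114/7, 53/21) → P = 353/3

The optimum lies where 2x_1 + 3x_2 = 38 and 5x_1 + 3x_2 = 89.
Solving simultaneously gives x_1 = 17, x_2 = 4/3.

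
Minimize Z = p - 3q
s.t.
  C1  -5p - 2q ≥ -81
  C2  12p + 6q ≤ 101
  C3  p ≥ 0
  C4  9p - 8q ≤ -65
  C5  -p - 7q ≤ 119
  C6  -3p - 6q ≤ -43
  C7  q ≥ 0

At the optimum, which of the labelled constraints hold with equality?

C2 and C3

Corner points and Z = p - 3q:
  (0, 101/6) → Z = -101/2
  (209/75, 563/50) → Z = -4649/150
  (0, 65/8) → Z = -195/8

The minimum is at (0, 101/6). Substituting into each constraint, equality holds for C2 and C3; the remaining constraints have slack.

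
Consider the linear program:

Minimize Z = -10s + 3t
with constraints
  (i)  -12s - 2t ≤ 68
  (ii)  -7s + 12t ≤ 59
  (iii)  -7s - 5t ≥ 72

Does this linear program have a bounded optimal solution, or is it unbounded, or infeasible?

From the feasible point (-98/23, -194/23), moving in the direction (2, -12) keeps every constraint satisfied while Z decreases without bound.

unbounded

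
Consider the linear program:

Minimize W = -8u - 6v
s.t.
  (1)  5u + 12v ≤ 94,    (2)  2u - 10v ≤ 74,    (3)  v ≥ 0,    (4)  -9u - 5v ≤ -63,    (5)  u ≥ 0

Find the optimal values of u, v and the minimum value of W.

u = 94/5, v = 0, minimum W = -752/5

Vertices and W = -8u - 6v:
  (94/5, 0) → W = -752/5
  (286/83, 531/83) → W = -5474/83
  (7, 0) → W = -56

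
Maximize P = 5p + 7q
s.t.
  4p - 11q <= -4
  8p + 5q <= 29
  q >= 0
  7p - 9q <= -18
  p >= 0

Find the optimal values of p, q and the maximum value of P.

Feasible corners and P = 5p + 7q:
  (171/107, 347/107) → P = 3284/107
  (0, 29/5) → P = 203/5
  (0, 2) → P = 14

The binding constraints are 8p + 5q = 29 and p = 0.
Solving simultaneously gives p = 0, q = 29/5.

p = 0, q = 29/5, maximum P = 203/5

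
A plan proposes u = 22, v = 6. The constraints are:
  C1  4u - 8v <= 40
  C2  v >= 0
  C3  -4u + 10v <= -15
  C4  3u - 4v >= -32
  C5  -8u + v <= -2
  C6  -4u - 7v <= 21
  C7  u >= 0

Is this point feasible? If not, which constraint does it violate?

C1: 40 ≤ 40 ✓
C2: 6 ≥ 0 ✓
C3: -28 ≤ -15 ✓
C4: 42 ≥ -32 ✓
C5: -170 ≤ -2 ✓
C6: -130 ≤ 21 ✓
C7: 22 ≥ 0 ✓

feasible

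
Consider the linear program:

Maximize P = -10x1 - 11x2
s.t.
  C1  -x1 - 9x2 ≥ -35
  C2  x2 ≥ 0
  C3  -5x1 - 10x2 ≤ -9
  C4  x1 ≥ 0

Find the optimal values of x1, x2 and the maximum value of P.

The binding constraints are -5x1 - 10x2 = -9 and x1 = 0.
Solving simultaneously gives x1 = 0, x2 = 9/10.

x1 = 0, x2 = 9/10, maximum P = -99/10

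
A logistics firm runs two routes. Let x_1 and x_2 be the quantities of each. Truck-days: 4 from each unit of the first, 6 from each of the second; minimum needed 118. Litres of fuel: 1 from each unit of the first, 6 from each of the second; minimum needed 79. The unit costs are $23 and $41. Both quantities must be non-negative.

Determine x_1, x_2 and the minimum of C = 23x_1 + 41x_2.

x_1 = 13, x_2 = 11, minimum C = 750

Corner points and C = 23x_1 + 41x_2:
  (0, 59/3) → C = 2419/3
  (79, 0) → C = 1817
  (13, 11) → C = 750
The feasible region is unbounded (it extends along (0, 1), (1, 0)), but C strictly increases along every unbounded feasible direction, so there is no improving ray and the minimum is attained at a vertex.

At the optimal vertex, 4x_1 + 6x_2 = 118 and x_1 + 6x_2 = 79.
Solving simultaneously gives x_1 = 13, x_2 = 11.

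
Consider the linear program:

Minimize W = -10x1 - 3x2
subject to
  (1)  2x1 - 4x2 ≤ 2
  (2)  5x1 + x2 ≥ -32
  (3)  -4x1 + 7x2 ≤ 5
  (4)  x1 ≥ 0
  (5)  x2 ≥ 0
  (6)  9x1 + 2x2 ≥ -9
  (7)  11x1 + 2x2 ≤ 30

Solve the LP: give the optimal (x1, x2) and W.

x1 = 40/17, x2 = 35/17, minimum W = -505/17

Vertices and W = -10x1 - 3x2:
  (1, 0) → W = -10
  (31/12, 19/24) → W = -677/24
  (0, 5/7) → W = -15/7
  (40/17, 35/17) → W = -505/17
  (0, 0) → W = 0

At the optimal vertex, -4x1 + 7x2 = 5 and 11x1 + 2x2 = 30.
Solving simultaneously gives x1 = 40/17, x2 = 35/17.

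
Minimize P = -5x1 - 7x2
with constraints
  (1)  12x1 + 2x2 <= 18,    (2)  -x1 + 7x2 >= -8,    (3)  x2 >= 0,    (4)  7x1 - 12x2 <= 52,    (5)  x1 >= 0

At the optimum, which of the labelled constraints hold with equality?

(1) and (5)

Feasible corners and P = -5x1 - 7x2:
  (3/2, 0) → P = -15/2
  (0, 9) → P = -63
  (0, 0) → P = 0

The minimum is at (0, 9). Substituting into each constraint, equality holds for (1) and (5); the remaining constraints have slack.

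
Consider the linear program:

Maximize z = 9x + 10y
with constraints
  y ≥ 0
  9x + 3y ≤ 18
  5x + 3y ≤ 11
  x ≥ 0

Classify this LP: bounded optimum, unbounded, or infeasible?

bounded optimum

Extreme points and z = 9x + 10y:
  (2, 0) → z = 18
  (0, 0) → z = 0
  (7/4, 3/4) → z = 93/4
  (0, 11/3) → z = 110/3
The feasible region has finitely many vertices and no improving ray; the maximum is 110/3 at (0, 11/3).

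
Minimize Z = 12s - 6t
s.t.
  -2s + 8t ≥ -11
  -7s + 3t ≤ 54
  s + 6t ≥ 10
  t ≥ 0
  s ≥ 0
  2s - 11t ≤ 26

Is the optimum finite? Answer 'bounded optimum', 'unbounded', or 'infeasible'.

From the feasible point (73/10, 9/20), moving in the direction (3, 7) keeps every constraint satisfied while Z decreases without bound.

unbounded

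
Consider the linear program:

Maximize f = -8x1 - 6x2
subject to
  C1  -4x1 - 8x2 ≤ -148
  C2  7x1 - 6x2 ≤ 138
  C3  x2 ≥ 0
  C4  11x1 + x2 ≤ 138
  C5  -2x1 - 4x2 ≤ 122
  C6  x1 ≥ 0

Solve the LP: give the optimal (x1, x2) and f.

Vertices and f = -8x1 - 6x2:
  (239/21, 269/21) → f = -3526/21
  (0, 37/2) → f = -111
  (0, 138) → f = -828

x1 = 0, x2 = 37/2, maximum f = -111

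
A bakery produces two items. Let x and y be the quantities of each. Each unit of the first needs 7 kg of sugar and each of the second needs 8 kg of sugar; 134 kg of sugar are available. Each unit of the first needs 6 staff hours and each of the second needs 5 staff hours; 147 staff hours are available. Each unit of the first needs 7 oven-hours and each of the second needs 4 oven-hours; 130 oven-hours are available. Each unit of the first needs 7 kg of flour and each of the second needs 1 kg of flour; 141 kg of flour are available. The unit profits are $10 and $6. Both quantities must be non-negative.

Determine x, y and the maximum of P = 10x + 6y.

x = 18, y = 1, maximum P = 186

At the optimal vertex, 7x + 8y = 134 and 7x + 4y = 130.
Solving simultaneously gives x = 18, y = 1.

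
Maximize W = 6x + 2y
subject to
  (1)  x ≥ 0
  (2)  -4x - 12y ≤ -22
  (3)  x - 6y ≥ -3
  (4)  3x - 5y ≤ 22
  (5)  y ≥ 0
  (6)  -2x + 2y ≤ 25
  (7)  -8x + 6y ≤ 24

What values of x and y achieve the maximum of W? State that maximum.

x = 147/13, y = 31/13, maximum W = 944/13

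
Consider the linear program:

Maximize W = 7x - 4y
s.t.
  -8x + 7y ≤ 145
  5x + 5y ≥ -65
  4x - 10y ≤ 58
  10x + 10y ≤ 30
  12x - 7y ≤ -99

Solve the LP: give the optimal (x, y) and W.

x = -78/19, y = 135/19, maximum W = -1086/19

Vertices and W = 7x - 4y:
  (-236/15, 41/15) → W = -1816/15
  (-124/15, 169/15) → W = -1544/15
  (-10, -3) → W = -58
  (-78/19, 135/19) → W = -1086/19

The optimum lies where 10x + 10y = 30 and 12x - 7y = -99.
Solving simultaneously gives x = -78/19, y = 135/19.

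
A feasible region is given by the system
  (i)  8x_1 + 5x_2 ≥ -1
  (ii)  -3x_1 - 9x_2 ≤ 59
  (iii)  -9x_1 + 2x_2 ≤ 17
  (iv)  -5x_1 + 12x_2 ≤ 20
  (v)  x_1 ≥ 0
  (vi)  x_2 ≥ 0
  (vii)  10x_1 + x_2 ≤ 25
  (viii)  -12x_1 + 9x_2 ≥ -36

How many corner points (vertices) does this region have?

4

Intersecting each pair of boundary lines and keeping only the points that satisfy every inequality leaves:
  (0, 5/3)
  (56/25, 13/5)
  (0, 0)
  (5/2, 0)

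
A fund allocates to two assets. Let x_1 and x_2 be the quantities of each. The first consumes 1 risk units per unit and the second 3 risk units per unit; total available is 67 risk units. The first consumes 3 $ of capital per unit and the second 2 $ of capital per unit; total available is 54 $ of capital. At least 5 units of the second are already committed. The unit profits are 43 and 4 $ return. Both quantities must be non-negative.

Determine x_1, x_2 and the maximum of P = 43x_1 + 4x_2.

x_1 = 44/3, x_2 = 5, maximum P = 1952/3

Feasible corners and P = 43x_1 + 4x_2:
  (0, 67/3) → P = 268/3
  (0, 5) → P = 20
  (4, 21) → P = 256
  (44/3, 5) → P = 1952/3

The binding constraints are 3x_1 + 2x_2 = 54 and x_2 = 5.
Solving simultaneously gives x_1 = 44/3, x_2 = 5.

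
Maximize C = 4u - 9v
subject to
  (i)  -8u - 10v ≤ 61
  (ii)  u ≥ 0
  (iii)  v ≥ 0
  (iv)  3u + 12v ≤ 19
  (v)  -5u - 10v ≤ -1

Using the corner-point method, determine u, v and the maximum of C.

Feasible corners and C = 4u - 9v:
  (0, 19/12) → C = -57/4
  (0, 1/10) → C = -9/10
  (19/3, 0) → C = 76/3
  (1/5, 0) → C = 4/5

At the optimal vertex, v = 0 and 3u + 12v = 19.
Solving simultaneously gives u = 19/3, v = 0.

u = 19/3, v = 0, maximum C = 76/3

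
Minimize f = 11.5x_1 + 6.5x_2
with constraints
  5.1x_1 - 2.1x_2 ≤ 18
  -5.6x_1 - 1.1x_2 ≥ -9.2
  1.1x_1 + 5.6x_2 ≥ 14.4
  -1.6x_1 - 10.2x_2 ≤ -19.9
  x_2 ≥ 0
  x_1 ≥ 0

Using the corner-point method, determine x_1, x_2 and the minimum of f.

x_1 = 0, x_2 = 18/7, minimum f = 117/7

Vertices and f = 11.5x_1 + 6.5x_2:
  (3568/3015, 7052/3015) → f = 17374/603
  (0, 92/11) → f = 598/11
  (0, 18/7) → f = 117/7

The optimum lies where 1.1x_1 + 5.6x_2 = 14.4 and x_1 = 0.
Solving simultaneously gives x_1 = 0, x_2 = 18/7.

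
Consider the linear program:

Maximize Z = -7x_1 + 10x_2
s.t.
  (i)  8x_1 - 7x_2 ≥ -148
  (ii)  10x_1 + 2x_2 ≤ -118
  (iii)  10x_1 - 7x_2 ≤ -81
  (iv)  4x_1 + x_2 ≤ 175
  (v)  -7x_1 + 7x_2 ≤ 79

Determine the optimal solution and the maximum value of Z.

x_1 = -82/7, x_2 = -3/7, maximum Z = 544/7

Extreme points and Z = -7x_1 + 10x_2:
  (-69, -404/7) → Z = -659/7
  (-494/45, -37/9) → Z = 536/15
  (-82/7, -3/7) → Z = 544/7
The feasible region is unbounded (it extends along (-7, -10), (-7, -8)), but Z strictly decreases along every unbounded feasible direction, so there is no improving ray and the maximum is attained at a vertex.

The optimum lies where 10x_1 + 2x_2 = -118 and -7x_1 + 7x_2 = 79.
Solving simultaneously gives x_1 = -82/7, x_2 = -3/7.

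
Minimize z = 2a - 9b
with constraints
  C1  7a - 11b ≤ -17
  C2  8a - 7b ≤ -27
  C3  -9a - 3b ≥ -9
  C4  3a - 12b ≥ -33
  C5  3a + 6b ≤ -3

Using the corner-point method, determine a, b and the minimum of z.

Vertices and z = 2a - 9b:
  (-178/39, -53/39) → z = 121/39
  (-61/23, 19/23) → z = -293/23
  (-13/3, 5/3) → z = -71/3
The feasible region is unbounded (it extends along (-4, -1), (-11, -7)), but z strictly increases along every unbounded feasible direction, so there is no improving ray and the minimum is attained at a vertex.

At the optimal vertex, 3a - 12b = -33 and 3a + 6b = -3.
Solving simultaneously gives a = -13/3, b = 5/3.

a = -13/3, b = 5/3, minimum z = -71/3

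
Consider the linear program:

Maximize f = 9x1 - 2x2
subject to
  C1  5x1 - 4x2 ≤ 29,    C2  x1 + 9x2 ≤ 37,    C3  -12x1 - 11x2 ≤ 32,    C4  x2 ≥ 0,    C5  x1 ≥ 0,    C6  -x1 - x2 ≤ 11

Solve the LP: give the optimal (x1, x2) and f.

x1 = 409/49, x2 = 156/49, maximum f = 3369/49

Corner points and f = 9x1 - 2x2:
  (409/49, 156/49) → f = 3369/49
  (29/5, 0) → f = 261/5
  (0, 37/9) → f = -74/9
  (0, 0) → f = 0

The optimum lies where 5x1 - 4x2 = 29 and x1 + 9x2 = 37.
Solving simultaneously gives x1 = 409/49, x2 = 156/49.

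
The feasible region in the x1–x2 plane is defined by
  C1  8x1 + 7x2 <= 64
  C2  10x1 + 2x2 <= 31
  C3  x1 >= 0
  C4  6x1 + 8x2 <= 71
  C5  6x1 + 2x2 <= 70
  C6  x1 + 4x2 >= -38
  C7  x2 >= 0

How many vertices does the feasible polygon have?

Intersecting each pair of boundary lines and keeping only the points that satisfy every inequality leaves:
  (89/54, 196/27)
  (15/22, 92/11)
  (31/10, 0)
  (0, 71/8)
  (0, 0)

5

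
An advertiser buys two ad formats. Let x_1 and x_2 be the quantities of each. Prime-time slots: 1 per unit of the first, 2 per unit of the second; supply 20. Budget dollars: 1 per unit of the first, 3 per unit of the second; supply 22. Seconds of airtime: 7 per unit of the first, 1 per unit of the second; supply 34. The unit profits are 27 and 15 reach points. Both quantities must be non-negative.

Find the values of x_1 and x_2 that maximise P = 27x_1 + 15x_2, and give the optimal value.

x_1 = 4, x_2 = 6, maximum P = 198

Vertices and P = 27x_1 + 15x_2:
  (0, 0) → P = 0
  (0, 22/3) → P = 110
  (34/7, 0) → P = 918/7
  (4, 6) → P = 198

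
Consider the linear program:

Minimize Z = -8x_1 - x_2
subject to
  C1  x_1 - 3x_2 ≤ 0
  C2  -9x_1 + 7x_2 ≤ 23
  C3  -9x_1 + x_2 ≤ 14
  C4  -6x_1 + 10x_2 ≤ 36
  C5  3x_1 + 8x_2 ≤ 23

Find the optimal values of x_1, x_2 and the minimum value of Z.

Extreme points and Z = -8x_1 - x_2:
  (-21/13, -7/13) → Z = 175/13
  (69/17, 23/17) → Z = -575/17
  (-25/18, 3/2) → Z = 173/18
  (-23/93, 92/31) → Z = -92/93

The binding constraints are x_1 - 3x_2 = 0 and 3x_1 + 8x_2 = 23.
Solving simultaneously gives x_1 = 69/17, x_2 = 23/17.

x_1 = 69/17, x_2 = 23/17, minimum Z = -575/17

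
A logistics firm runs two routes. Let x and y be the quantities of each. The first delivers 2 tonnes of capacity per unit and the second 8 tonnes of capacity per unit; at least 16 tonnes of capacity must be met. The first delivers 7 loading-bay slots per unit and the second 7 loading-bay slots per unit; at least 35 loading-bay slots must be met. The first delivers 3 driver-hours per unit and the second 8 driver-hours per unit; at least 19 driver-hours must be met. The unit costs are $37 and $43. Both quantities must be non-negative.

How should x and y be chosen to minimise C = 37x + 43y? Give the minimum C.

Feasible corners and C = 37x + 43y:
  (0, 5) → C = 215
  (8, 0) → C = 296
  (4, 1) → C = 191
The feasible region is unbounded (it extends along (0, 1), (1, 0)), but C strictly increases along every unbounded feasible direction, so there is no improving ray and the minimum is attained at a vertex.

The binding constraints are 2x + 8y = 16 and 7x + 7y = 35.
Solving simultaneously gives x = 4, y = 1.

x = 4, y = 1, minimum C = 191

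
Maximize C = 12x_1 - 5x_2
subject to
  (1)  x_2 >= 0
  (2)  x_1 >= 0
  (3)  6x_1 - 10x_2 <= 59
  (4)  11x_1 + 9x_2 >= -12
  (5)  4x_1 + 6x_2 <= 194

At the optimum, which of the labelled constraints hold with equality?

(3) and (5)

Extreme points and C = 12x_1 - 5x_2:
  (0, 0) → C = 0
  (59/6, 0) → C = 118
  (0, 97/3) → C = -485/3
  (1147/38, 232/19) → C = 5722/19

The maximum is at (1147/38, 232/19). Substituting into each constraint, equality holds for (3) and (5); the remaining constraints have slack.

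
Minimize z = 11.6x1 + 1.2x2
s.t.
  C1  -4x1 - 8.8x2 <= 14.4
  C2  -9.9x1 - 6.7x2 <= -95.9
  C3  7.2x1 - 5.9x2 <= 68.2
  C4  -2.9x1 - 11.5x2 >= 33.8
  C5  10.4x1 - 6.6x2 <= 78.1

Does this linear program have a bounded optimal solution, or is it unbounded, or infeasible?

The boundaries -9.9x1 - 6.7x2 = -95.9 and 10.4x1 - 6.6x2 = 78.1 meet at (115621/13502, 22417/13502), but that point violates -2.9x1 - 11.5x2 ≥ 33.8. Every candidate vertex is excluded by some other constraint, so the feasible region is empty.

infeasible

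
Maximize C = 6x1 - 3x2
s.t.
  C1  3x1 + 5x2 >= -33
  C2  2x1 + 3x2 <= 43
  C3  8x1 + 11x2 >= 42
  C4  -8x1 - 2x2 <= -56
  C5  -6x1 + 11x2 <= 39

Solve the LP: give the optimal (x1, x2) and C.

x1 = 314, x2 = -195, maximum C = 2469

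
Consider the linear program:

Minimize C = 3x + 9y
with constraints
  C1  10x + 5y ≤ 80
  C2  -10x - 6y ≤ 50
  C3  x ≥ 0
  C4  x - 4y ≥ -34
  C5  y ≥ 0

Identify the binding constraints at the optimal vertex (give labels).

Feasible corners and C = 3x + 9y:
  (10/3, 28/3) → C = 94
  (8, 0) → C = 24
  (0, 17/2) → C = 153/2
  (0, 0) → C = 0

The minimum is at (0, 0). Substituting into each constraint, equality holds for C3 and C5; the remaining constraints have slack.

C3 and C5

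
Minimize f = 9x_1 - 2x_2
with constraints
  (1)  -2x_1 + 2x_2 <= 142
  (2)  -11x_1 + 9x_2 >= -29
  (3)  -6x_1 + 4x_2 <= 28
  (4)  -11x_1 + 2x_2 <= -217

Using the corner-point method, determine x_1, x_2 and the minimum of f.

Extreme points and f = 9x_1 - 2x_2:
  (334, 405) → f = 2196
  (128, 199) → f = 754
  (1895/77, 188/7) → f = 12919/77
  (231/8, 805/16) → f = 637/4

The binding constraints are -6x_1 + 4x_2 = 28 and -11x_1 + 2x_2 = -217.
Solving simultaneously gives x_1 = 231/8, x_2 = 805/16.

x_1 = 231/8, x_2 = 805/16, minimum f = 637/4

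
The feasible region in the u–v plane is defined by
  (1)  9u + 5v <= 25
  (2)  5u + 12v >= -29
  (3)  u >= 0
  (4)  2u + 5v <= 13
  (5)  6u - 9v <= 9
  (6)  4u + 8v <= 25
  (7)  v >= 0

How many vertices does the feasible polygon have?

5

The feasible vertices (each the meet of two boundaries and inside every other half-plane) are:
  (12/7, 67/35)
  (90/37, 23/37)
  (0, 13/5)
  (0, 0)
  (3/2, 0)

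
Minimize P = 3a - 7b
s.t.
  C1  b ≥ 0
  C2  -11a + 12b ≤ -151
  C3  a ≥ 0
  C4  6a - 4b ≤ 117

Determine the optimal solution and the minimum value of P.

Extreme points and P = 3a - 7b:
  (151/11, 0) → P = 453/11
  (39/2, 0) → P = 117/2
  (200/7, 381/28) → P = -267/28

a = 200/7, b = 381/28, minimum P = -267/28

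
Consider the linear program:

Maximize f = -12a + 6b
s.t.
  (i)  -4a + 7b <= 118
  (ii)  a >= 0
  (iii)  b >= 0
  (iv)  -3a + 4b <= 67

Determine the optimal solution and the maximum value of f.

a = 0, b = 67/4, maximum f = 201/2

The feasible region is unbounded (it extends along (7, 4), (1, 0)), but f strictly decreases along every unbounded feasible direction, so there is no improving ray and the maximum is attained at a vertex.

The binding constraints are a = 0 and -3a + 4b = 67.
Solving simultaneously gives a = 0, b = 67/4.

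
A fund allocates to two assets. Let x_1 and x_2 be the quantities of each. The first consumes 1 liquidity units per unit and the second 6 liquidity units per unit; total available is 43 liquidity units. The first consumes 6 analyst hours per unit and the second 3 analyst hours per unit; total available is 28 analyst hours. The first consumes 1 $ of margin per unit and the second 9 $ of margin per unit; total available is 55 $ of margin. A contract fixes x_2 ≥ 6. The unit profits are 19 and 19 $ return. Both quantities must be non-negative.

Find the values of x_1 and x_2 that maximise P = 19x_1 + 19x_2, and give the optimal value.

Extreme points and P = 19x_1 + 19x_2:
  (0, 55/9) → P = 1045/9
  (0, 6) → P = 114
  (1, 6) → P = 133

x_1 = 1, x_2 = 6, maximum P = 133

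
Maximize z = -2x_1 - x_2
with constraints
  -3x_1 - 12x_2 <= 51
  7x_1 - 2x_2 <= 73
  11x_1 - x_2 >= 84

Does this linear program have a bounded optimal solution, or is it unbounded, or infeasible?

bounded optimum

Corner points and z = -2x_1 - x_2:
  (43/5, -32/5) → z = -54/5
  (319/45, -271/45) → z = -367/45
The feasible region has finitely many vertices and no improving ray; the maximum is -367/45 at (319/45, -271/45).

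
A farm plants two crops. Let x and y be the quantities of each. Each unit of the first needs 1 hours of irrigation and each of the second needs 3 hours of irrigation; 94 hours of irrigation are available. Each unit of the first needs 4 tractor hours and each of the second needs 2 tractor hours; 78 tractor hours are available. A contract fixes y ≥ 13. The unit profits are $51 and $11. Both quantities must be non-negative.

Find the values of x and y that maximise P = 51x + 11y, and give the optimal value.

Extreme points and P = 51x + 11y:
  (0, 94/3) → P = 1034/3
  (0, 13) → P = 143
  (23/5, 149/5) → P = 2812/5
  (13, 13) → P = 806

At the optimal vertex, 4x + 2y = 78 and y = 13.
Solving simultaneously gives x = 13, y = 13.

x = 13, y = 13, maximum P = 806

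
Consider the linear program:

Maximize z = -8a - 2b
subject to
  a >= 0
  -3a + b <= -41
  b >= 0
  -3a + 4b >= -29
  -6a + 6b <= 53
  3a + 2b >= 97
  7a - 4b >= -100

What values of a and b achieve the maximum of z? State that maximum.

a = 179/9, b = 56/3, maximum z = -1768/9

The feasible region is unbounded (it extends along (4, 3), (1, 1)), but z strictly decreases along every unbounded feasible direction, so there is no improving ray and the maximum is attained at a vertex.

At the optimal vertex, -3a + b = -41 and 3a + 2b = 97.
Solving simultaneously gives a = 179/9, b = 56/3.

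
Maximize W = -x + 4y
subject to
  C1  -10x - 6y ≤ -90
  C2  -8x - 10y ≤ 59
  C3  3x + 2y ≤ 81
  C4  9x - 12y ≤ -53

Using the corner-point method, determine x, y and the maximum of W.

x = -153, y = 270, maximum W = 1233

Extreme points and W = -x + 4y:
  (-153, 270) → W = 1233
  (127/29, 670/87) → W = 2299/87
  (433/27, 148/9) → W = 1343/27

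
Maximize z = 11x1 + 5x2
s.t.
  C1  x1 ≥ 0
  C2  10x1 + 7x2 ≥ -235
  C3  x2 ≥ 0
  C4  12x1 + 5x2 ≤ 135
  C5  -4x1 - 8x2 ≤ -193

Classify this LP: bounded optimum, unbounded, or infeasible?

Corner points and z = 11x1 + 5x2:
  (0, 27) → z = 135
  (0, 193/8) → z = 965/8
  (115/76, 444/19) → z = 10145/76
The feasible region has finitely many vertices and no improving ray; the maximum is 135 at (0, 27).

bounded optimum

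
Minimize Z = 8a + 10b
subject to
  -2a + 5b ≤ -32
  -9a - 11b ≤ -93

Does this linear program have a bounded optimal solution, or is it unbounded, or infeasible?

From the feasible point (817/67, -102/67), moving in the direction (11, -9) keeps every constraint satisfied while Z decreases without bound.

unbounded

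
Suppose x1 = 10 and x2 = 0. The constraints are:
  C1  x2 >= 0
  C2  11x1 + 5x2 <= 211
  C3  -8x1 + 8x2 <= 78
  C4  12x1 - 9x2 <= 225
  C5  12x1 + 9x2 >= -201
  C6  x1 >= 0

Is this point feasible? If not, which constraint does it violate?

C1: 0 ≥ 0 ✓
C2: 110 ≤ 211 ✓
C3: -80 ≤ 78 ✓
C4: 120 ≤ 225 ✓
C5: 120 ≥ -201 ✓
C6: 10 ≥ 0 ✓

feasible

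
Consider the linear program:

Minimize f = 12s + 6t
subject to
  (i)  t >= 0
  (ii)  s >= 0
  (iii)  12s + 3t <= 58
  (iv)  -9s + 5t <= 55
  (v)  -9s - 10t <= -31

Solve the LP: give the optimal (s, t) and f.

Extreme points and f = 12s + 6t:
  (29/6, 0) → f = 58
  (31/9, 0) → f = 124/3
  (0, 11) → f = 66
  (0, 31/10) → f = 93/5
  (125/87, 394/29) → f = 2864/29

The binding constraints are s = 0 and -9s - 10t = -31.
Solving simultaneously gives s = 0, t = 31/10.

s = 0, t = 31/10, minimum f = 93/5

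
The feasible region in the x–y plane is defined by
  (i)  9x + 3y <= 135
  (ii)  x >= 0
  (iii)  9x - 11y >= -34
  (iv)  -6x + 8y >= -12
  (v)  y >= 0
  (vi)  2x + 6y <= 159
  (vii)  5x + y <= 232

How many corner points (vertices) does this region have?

Pairwise boundary intersections that survive every other constraint:
  (461/42, 169/14)
  (62/5, 39/5)
  (0, 34/11)
  (0, 0)
  (2, 0)

5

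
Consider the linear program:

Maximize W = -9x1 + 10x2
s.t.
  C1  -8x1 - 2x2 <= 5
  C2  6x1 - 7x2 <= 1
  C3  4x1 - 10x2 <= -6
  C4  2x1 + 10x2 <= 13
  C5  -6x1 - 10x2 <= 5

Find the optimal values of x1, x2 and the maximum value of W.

x1 = -1, x2 = 3/2, maximum W = 24

Corner points and W = -9x1 + 10x2:
  (-31/44, 7/22) → W = 419/44
  (-1, 3/2) → W = 24
  (7/6, 16/15) → W = 1/6

The binding constraints are -8x1 - 2x2 = 5 and 2x1 + 10x2 = 13.
Solving simultaneously gives x1 = -1, x2 = 3/2.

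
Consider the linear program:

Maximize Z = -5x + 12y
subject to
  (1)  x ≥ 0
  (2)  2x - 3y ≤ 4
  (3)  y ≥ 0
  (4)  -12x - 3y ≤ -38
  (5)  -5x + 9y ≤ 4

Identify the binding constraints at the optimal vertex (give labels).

Vertices and Z = -5x + 12y:
  (3, 2/3) → Z = -7
  (16, 28/3) → Z = 32
  (110/41, 238/123) → Z = 402/41

The maximum is at (16, 28/3). Substituting into each constraint, equality holds for (2) and (5); the remaining constraints have slack.

(2) and (5)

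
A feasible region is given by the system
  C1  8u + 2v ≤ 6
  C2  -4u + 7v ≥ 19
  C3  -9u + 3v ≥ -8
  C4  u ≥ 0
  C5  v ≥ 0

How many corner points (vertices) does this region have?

Pairwise boundary intersections that survive every other constraint:
  (1/16, 11/4)
  (0, 3)
  (0, 19/7)

3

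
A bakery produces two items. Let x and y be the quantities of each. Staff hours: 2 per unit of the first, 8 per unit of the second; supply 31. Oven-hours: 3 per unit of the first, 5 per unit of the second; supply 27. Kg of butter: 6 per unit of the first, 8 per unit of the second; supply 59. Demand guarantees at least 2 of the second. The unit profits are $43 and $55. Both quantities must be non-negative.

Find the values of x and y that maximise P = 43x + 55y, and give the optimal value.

x = 17/3, y = 2, maximum P = 1061/3

Vertices and P = 43x + 55y:
  (0, 31/8) → P = 1705/8
  (0, 2) → P = 110
  (61/14, 39/14) → P = 2384/7
  (17/3, 2) → P = 1061/3

The optimum lies where 3x + 5y = 27 and y = 2.
Solving simultaneously gives x = 17/3, y = 2.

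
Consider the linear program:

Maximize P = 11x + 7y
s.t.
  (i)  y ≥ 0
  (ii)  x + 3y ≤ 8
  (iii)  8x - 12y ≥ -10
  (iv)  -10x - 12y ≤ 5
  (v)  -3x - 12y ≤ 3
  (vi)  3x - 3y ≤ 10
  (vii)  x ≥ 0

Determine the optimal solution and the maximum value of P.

x = 9/2, y = 7/6, maximum P = 173/3

Extreme points and P = 11x + 7y:
  (10/3, 0) → P = 110/3
  (0, 0) → P = 0
  (11/6, 37/18) → P = 311/9
  (9/2, 7/6) → P = 173/3
  (0, 5/6) → P = 35/6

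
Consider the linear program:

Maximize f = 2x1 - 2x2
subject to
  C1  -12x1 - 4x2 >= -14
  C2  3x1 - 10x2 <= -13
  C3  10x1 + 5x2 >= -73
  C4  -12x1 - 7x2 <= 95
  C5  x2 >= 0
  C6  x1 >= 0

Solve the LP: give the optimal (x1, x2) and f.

x1 = 2/3, x2 = 3/2, maximum f = -5/3

Feasible corners and f = 2x1 - 2x2:
  (2/3, 3/2) → f = -5/3
  (0, 7/2) → f = -7
  (0, 13/10) → f = -13/5

The optimum lies where -12x1 - 4x2 = -14 and 3x1 - 10x2 = -13.
Solving simultaneously gives x1 = 2/3, x2 = 3/2.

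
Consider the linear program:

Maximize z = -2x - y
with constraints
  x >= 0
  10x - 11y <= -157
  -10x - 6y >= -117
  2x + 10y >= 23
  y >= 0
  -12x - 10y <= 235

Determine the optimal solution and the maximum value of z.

Feasible corners and z = -2x - y:
  (0, 157/11) → z = -157/11
  (0, 39/2) → z = -39/2
  (69/34, 274/17) → z = -343/17

The binding constraints are x = 0 and 10x - 11y = -157.
Solving simultaneously gives x = 0, y = 157/11.

x = 0, y = 157/11, maximum z = -157/11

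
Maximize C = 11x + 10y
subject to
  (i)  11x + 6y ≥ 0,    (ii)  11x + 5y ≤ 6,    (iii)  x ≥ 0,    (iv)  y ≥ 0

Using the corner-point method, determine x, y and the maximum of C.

Corner points and C = 11x + 10y:
  (0, 0) → C = 0
  (0, 6/5) → C = 12
  (6/11, 0) → C = 6

The binding constraints are 11x + 5y = 6 and x = 0.
Solving simultaneously gives x = 0, y = 6/5.

x = 0, y = 6/5, maximum C = 12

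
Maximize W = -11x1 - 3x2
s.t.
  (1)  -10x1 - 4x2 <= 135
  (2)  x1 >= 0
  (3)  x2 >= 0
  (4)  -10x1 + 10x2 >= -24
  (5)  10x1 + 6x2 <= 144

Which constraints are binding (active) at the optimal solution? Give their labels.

(2) and (3)

Vertices and W = -11x1 - 3x2:
  (0, 0) → W = 0
  (0, 24) → W = -72
  (12/5, 0) → W = -132/5
  (99/10, 15/2) → W = -657/5

The maximum is at (0, 0). Substituting into each constraint, equality holds for (2) and (3); the remaining constraints have slack.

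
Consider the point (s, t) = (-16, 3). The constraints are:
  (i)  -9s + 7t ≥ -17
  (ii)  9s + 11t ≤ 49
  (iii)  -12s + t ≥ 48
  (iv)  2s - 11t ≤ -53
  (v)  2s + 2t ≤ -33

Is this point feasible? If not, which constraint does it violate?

not feasible — violates (v)

Constraint (v): 2s + 2t = -26, which is not ≤ -33. All other constraints are satisfied.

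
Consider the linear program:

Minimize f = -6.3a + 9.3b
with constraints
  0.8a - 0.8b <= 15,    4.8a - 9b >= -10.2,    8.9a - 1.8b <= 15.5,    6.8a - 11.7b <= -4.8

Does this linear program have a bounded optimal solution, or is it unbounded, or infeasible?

Corner points and f = -6.3a + 9.3b:
  (877/397, 2753/1191) → f = 15046/1985
  (2111/1021, 14812/9189) → f = 60193/30630
The feasible region has finitely many vertices and no improving ray; the minimum is 60193/30630 at (2111/1021, 14812/9189).

bounded optimum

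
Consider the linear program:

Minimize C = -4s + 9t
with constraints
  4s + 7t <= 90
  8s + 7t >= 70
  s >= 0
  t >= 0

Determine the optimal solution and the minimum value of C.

s = 45/2, t = 0, minimum C = -90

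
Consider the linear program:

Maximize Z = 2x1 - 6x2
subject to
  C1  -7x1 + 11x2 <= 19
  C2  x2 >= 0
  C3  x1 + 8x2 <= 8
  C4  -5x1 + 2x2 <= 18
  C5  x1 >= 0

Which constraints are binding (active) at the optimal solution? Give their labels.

Extreme points and Z = 2x1 - 6x2:
  (8, 0) → Z = 16
  (0, 0) → Z = 0
  (0, 1) → Z = -6

The maximum is at (8, 0). Substituting into each constraint, equality holds for C2 and C3; the remaining constraints have slack.

C2 and C3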